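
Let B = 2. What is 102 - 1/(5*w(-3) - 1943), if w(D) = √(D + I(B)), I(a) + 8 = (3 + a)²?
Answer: 385041641/3774899 + 5*√14/3774899 ≈ 102.00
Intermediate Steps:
I(a) = -8 + (3 + a)²
w(D) = √(17 + D) (w(D) = √(D + (-8 + (3 + 2)²)) = √(D + (-8 + 5²)) = √(D + (-8 + 25)) = √(D + 17) = √(17 + D))
102 - 1/(5*w(-3) - 1943) = 102 - 1/(5*√(17 - 3) - 1943) = 102 - 1/(5*√14 - 1943) = 102 - 1/(-1943 + 5*√14)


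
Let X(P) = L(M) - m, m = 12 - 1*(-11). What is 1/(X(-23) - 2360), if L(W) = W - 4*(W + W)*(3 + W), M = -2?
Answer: -1/2369 ≈ -0.00042212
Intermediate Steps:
m = 23 (m = 12 + 11 = 23)
L(W) = W - 8*W*(3 + W) (L(W) = W - 4*2*W*(3 + W) = W - 8*W*(3 + W))
X(P) = -9 (X(P) = -1*(-2)*(23 + 8*(-2)) - 1*23 = -1*(-2)*(23 - 16) - 23 = -1*(-2)*7 - 23 = 14 - 23 = -9)
1/(X(-23) - 2360) = 1/(-9 - 2360) = 1/(-2369) = -1/2369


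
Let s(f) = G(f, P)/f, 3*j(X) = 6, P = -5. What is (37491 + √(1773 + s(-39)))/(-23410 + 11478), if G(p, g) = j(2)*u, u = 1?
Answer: -37491/11932 - √2696655/465348 ≈ -3.1456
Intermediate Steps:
j(X) = 2 (j(X) = (⅓)*6 = 2)
G(p, g) = 2 (G(p, g) = 2*1 = 2)
s(f) = 2/f
(37491 + √(1773 + s(-39)))/(-23410 + 11478) = (37491 + √(1773 + 2/(-39)))/(-23410 + 11478) = (37491 + √(1773 + 2*(-1/39)))/(-11932) = (37491 + √(1773 - 2/39))*(-1/11932) = (37491 + √(69145/39))*(-1/11932) = (37491 + √2696655/39)*(-1/11932) = -37491/11932 - √2696655/465348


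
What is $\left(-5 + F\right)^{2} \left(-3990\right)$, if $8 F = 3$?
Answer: $- \frac{2731155}{32} \approx -85349.0$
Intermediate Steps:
$F = \frac{3}{8}$ ($F = \frac{1}{8} \cdot 3 = \frac{3}{8} \approx 0.375$)
$\left(-5 + F\right)^{2} \left(-3990\right) = \left(-5 + \frac{3}{8}\right)^{2} \left(-3990\right) = \left(- \frac{37}{8}\right)^{2} \left(-3990\right) = \frac{1369}{64} \left(-3990\right) = - \frac{2731155}{32}$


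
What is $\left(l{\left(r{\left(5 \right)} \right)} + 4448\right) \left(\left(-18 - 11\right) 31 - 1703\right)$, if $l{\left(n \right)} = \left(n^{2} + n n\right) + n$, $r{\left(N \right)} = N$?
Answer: $-11716806$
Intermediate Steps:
$l{\left(n \right)} = n + 2 n^{2}$ ($l{\left(n \right)} = \left(n^{2} + n^{2}\right) + n = 2 n^{2} + n = n + 2 n^{2}$)
$\left(l{\left(r{\left(5 \right)} \right)} + 4448\right) \left(\left(-18 - 11\right) 31 - 1703\right) = \left(5 \left(1 + 2 \cdot 5\right) + 4448\right) \left(\left(-18 - 11\right) 31 - 1703\right) = \left(5 \left(1 + 10\right) + 4448\right) \left(\left(-29\right) 31 - 1703\right) = \left(5 \cdot 11 + 4448\right) \left(-899 - 1703\right) = \left(55 + 4448\right) \left(-2602\right) = 4503 \left(-2602\right) = -11716806$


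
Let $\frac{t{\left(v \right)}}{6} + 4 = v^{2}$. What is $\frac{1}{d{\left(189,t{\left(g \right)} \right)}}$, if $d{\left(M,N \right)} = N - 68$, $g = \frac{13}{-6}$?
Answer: $- \frac{6}{383} \approx -0.015666$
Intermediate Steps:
$g = - \frac{13}{6}$ ($g = 13 \left(- \frac{1}{6}\right) = - \frac{13}{6} \approx -2.1667$)
$t{\left(v \right)} = -24 + 6 v^{2}$
$d{\left(M,N \right)} = -68 + N$ ($d{\left(M,N \right)} = N - 68 = -68 + N$)
$\frac{1}{d{\left(189,t{\left(g \right)} \right)}} = \frac{1}{-68 - \left(24 - 6 \left(- \frac{13}{6}\right)^{2}\right)} = \frac{1}{-68 + \left(-24 + 6 \cdot \frac{169}{36}\right)} = \frac{1}{-68 + \left(-24 + \frac{169}{6}\right)} = \frac{1}{-68 + \frac{25}{6}} = \frac{1}{- \frac{383}{6}} = - \frac{6}{383}$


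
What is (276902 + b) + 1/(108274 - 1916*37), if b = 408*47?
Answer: 11067987797/37382 ≈ 2.9608e+5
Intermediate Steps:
b = 19176
(276902 + b) + 1/(108274 - 1916*37) = (276902 + 19176) + 1/(108274 - 1916*37) = 296078 + 1/(108274 - 70892) = 296078 + 1/37382 = 11067987797/37382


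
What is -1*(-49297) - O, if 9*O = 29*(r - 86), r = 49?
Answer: 444746/9 ≈ 49416.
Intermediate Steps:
O = -1073/9 (O = (29*(49 - 86))/9 = (29*(-37))/9 = (⅑)*(-1073) = -1073/9 ≈ -119.22)
-1*(-49297) - O = -1*(-49297) - 1*(-1073/9) = 49297 + 1073/9 = 444746/9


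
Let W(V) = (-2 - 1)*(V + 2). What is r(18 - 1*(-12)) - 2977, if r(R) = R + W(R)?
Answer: -3043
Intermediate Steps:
W(V) = -6 - 3*V (W(V) = -3*(2 + V) = -6 - 3*V)
r(R) = -6 - 2*R (r(R) = R + (-6 - 3*R) = -6 - 2*R)
r(18 - 1*(-12)) - 2977 = (-6 - 2*(18 - 1*(-12))) - 2977 = (-6 - 2*(18 + 12)) - 2977 = (-6 - 2*30) - 2977 = (-6 - 60) - 2977 = -66 - 2977 = -3043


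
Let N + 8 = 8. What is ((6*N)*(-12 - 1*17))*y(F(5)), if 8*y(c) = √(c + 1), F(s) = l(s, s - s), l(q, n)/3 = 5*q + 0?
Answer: 0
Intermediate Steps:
N = 0 (N = -8 + 8 = 0)
l(q, n) = 15*q (l(q, n) = 3*(5*q + 0) = 3*(5*q) = 15*q)
F(s) = 15*s
y(c) = √(1 + c)/8 (y(c) = √(c + 1)/8 = √(1 + c)/8)
((6*N)*(-12 - 1*17))*y(F(5)) = ((6*0)*(-12 - 1*17))*(√(1 + 15*5)/8) = (0*(-12 - 17))*(√(1 + 75)/8) = (0*(-29))*(√76/8) = 0*((2*√19)/8) = 0*(√19/4) = 0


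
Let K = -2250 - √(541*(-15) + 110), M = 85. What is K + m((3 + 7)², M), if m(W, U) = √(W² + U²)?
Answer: -2250 + 5*√689 - I*√8005 ≈ -2118.8 - 89.471*I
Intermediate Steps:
K = -2250 - I*√8005 (K = -2250 - √(-8115 + 110) = -2250 - √(-8005) = -2250 - I*√8005 ≈ -2250.0 - 89.471*I)
m(W, U) = √(U² + W²)
K + m((3 + 7)², M) = (-2250 - I*√8005) + √(85² + ((3 + 7)²)²) = (-2250 - I*√8005) + √(7225 + (10²)²) = (-2250 - I*√8005) + √(7225 + 100²) = (-2250 - I*√8005) + √(7225 + 10000) = (-2250 - I*√8005) + √17225 = (-2250 - I*√8005) + 5*√689 = -2250 + 5*√689 - I*√8005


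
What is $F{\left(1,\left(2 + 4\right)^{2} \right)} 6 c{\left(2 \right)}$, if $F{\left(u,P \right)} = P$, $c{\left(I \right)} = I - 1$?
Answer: $216$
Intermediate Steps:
$c{\left(I \right)} = -1 + I$
$F{\left(1,\left(2 + 4\right)^{2} \right)} 6 c{\left(2 \right)} = \left(2 + 4\right)^{2} \cdot 6 \left(-1 + 2\right) = 6^{2} \cdot 6 \cdot 1 = 36 \cdot 6 \cdot 1 = 216 \cdot 1 = 216$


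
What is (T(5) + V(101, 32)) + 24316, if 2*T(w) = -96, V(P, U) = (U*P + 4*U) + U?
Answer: 27660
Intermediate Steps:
V(P, U) = 5*U + P*U (V(P, U) = (P*U + 4*U) + U = (4*U + P*U) + U = 5*U + P*U)
T(w) = -48 (T(w) = (1/2)*(-96) = -48)
(T(5) + V(101, 32)) + 24316 = (-48 + 32*(5 + 101)) + 24316 = (-48 + 32*106) + 24316 = (-48 + 3392) + 24316 = 3344 + 24316 = 27660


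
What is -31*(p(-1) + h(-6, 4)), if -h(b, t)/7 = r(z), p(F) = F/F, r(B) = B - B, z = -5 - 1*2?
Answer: -31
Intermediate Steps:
z = -7 (z = -5 - 2 = -7)
r(B) = 0
p(F) = 1
h(b, t) = 0 (h(b, t) = -7*0 = 0)
-31*(p(-1) + h(-6, 4)) = -31*(1 + 0) = -31*1 = -31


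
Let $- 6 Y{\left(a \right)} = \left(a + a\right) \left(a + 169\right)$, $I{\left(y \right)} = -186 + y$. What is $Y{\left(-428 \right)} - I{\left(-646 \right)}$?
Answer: $- \frac{108356}{3} \approx -36119.0$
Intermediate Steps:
$Y{\left(a \right)} = - \frac{a \left(169 + a\right)}{3}$ ($Y{\left(a \right)} = - \frac{\left(a + a\right) \left(a + 169\right)}{6} = - \frac{2 a \left(169 + a\right)}{6} = - \frac{a \left(169 + a\right)}{3}$)
$Y{\left(-428 \right)} - I{\left(-646 \right)} = \left(- \frac{1}{3}\right) \left(-428\right) \left(169 - 428\right) - \left(-186 - 646\right) = \left(- \frac{1}{3}\right) \left(-428\right) \left(-259\right) - -832 = - \frac{110852}{3} + 832 = - \frac{108356}{3}$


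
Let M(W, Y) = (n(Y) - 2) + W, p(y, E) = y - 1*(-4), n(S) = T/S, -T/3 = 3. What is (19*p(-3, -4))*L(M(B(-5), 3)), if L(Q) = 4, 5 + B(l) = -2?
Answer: 76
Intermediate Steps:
T = -9 (T = -3*3 = -9)
n(S) = -9/S
p(y, E) = 4 + y (p(y, E) = y + 4 = 4 + y)
B(l) = -7 (B(l) = -5 - 2 = -7)
M(W, Y) = -2 + W - 9/Y (M(W, Y) = (-9/Y - 2) + W = (-2 - 9/Y) + W = -2 + W - 9/Y)
(19*p(-3, -4))*L(M(B(-5), 3)) = (19*(4 - 3))*4 = (19*1)*4 = 19*4 = 76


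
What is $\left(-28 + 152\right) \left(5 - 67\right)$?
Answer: $-7688$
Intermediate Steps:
$\left(-28 + 152\right) \left(5 - 67\right) = 124 \left(5 - 67\right) = 124 \left(-62\right) = -7688$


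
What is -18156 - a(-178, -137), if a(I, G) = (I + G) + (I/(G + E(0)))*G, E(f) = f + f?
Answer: -17663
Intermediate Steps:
E(f) = 2*f
a(I, G) = G + 2*I (a(I, G) = (I + G) + (I/(G + 2*0))*G = (G + I) + (I/(G + 0))*G = (G + I) + (I/G)*G = (G + I) + I = G + 2*I)
-18156 - a(-178, -137) = -18156 - (-137 + 2*(-178)) = -18156 - (-137 - 356) = -18156 - 1*(-493) = -18156 + 493 = -17663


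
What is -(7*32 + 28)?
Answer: -252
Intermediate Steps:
-(7*32 + 28) = -(224 + 28) = -1*252 = -252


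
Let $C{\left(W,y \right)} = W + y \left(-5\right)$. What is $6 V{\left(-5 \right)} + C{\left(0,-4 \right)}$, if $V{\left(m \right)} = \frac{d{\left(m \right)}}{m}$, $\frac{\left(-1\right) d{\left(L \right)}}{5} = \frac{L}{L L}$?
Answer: $\frac{94}{5} \approx 18.8$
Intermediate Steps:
$d{\left(L \right)} = - \frac{5}{L}$ ($d{\left(L \right)} = - 5 \frac{L}{L L} = - 5 \frac{L}{L^{2}} = - \frac{5}{L}$)
$C{\left(W,y \right)} = W - 5 y$
$V{\left(m \right)} = - \frac{5}{m^{2}}$ ($V{\left(m \right)} = \frac{\left(-5\right) \frac{1}{m}}{m} = - \frac{5}{m^{2}}$)
$6 V{\left(-5 \right)} + C{\left(0,-4 \right)} = 6 \left(- \frac{5}{25}\right) + \left(0 - -20\right) = 6 \left(\left(-5\right) \frac{1}{25}\right) + \left(0 + 20\right) = 6 \left(- \frac{1}{5}\right) + 20 = - \frac{6}{5} + 20 = \frac{94}{5}$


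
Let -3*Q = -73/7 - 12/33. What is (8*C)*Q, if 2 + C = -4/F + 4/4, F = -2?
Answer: 2216/77 ≈ 28.779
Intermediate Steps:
Q = 277/77 (Q = -(-73/7 - 12/33)/3 = -(-73*1/7 - 12*1/33)/3 = -(-73/7 - 4/11)/3 = -1/3*(-831/77) = 277/77 ≈ 3.5974)
C = 1 (C = -2 + (-4/(-2) + 4/4) = -2 + (-4*(-1/2) + 4*(1/4)) = -2 + (2 + 1) = -2 + 3 = 1)
(8*C)*Q = (8*1)*(277/77) = 8*(277/77) = 2216/77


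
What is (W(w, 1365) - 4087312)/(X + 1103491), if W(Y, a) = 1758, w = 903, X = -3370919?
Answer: 2042777/1133714 ≈ 1.8018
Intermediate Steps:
(W(w, 1365) - 4087312)/(X + 1103491) = (1758 - 4087312)/(-3370919 + 1103491) = -4085554/(-2267428) = -4085554*(-1/2267428) = 2042777/1133714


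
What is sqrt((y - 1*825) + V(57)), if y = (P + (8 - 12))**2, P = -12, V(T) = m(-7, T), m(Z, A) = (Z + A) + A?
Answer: I*sqrt(462) ≈ 21.494*I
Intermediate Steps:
m(Z, A) = Z + 2*A (m(Z, A) = (A + Z) + A = Z + 2*A)
V(T) = -7 + 2*T
y = 256 (y = (-12 + (8 - 12))**2 = (-12 - 4)**2 = (-16)**2 = 256)
sqrt((y - 1*825) + V(57)) = sqrt((256 - 1*825) + (-7 + 2*57)) = sqrt((256 - 825) + (-7 + 114)) = sqrt(-569 + 107) = sqrt(-462) = I*sqrt(462)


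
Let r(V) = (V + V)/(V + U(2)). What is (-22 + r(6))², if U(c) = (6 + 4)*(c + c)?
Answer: 250000/529 ≈ 472.59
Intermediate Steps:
U(c) = 20*c (U(c) = 10*(2*c) = 20*c)
r(V) = 2*V/(40 + V) (r(V) = (V + V)/(V + 20*2) = (2*V)/(V + 40) = (2*V)/(40 + V) = 2*V/(40 + V))
(-22 + r(6))² = (-22 + 2*6/(40 + 6))² = (-22 + 2*6/46)² = (-22 + 2*6*(1/46))² = (-22 + 6/23)² = (-500/23)² = 250000/529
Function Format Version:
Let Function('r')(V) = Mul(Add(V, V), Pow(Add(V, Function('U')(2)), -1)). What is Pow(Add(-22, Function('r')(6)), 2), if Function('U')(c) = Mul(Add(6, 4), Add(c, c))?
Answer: Rational(250000, 529) ≈ 472.59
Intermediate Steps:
Function('U')(c) = Mul(20, c) (Function('U')(c) = Mul(10, Mul(2, c)) = Mul(20, c))
Function('r')(V) = Mul(2, V, Pow(Add(40, V), -1)) (Function('r')(V) = Mul(Add(V, V), Pow(Add(V, Mul(20, 2)), -1)) = Mul(Mul(2, V), Pow(Add(V, 40), -1)) = Mul(Mul(2, V), Pow(Add(40, V), -1)) = Mul(2, V, Pow(Add(40, V), -1)))
Pow(Add(-22, Function('r')(6)), 2) = Pow(Add(-22, Mul(2, 6, Pow(Add(40, 6), -1))), 2) = Pow(Add(-22, Mul(2, 6, Pow(46, -1))), 2) = Pow(Add(-22, Mul(2, 6, Rational(1, 46))), 2) = Pow(Add(-22, Rational(6, 23)), 2) = Pow(Rational(-500, 23), 2) = Rational(250000, 529)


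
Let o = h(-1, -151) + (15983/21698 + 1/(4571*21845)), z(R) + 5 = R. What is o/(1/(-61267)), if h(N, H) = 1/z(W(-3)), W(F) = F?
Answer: -324747152558718159/8666484538040 ≈ -37472.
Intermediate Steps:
z(R) = -5 + R
h(N, H) = -1/8 (h(N, H) = 1/(-5 - 3) = 1/(-8) = -1/8)
o = 5300523161877/8666484538040 (o = -1/8 + (15983/21698 + 1/(4571*21845)) = -1/8 + (15983*(1/21698) + (1/4571)*(1/21845)) = -1/8 + (15983/21698 + 1/99853495) = -1/8 + 1595958432283/2166621134510 = 5300523161877/8666484538040 ≈ 0.61161)
o/(1/(-61267)) = 5300523161877/(8666484538040*(1/(-61267))) = 5300523161877/(8666484538040*(-1/61267)) = (5300523161877/8666484538040)*(-61267) = -324747152558718159/8666484538040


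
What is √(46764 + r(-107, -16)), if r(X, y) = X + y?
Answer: √46641 ≈ 215.97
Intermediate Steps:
√(46764 + r(-107, -16)) = √(46764 + (-107 - 16)) = √(46764 - 123) = √46641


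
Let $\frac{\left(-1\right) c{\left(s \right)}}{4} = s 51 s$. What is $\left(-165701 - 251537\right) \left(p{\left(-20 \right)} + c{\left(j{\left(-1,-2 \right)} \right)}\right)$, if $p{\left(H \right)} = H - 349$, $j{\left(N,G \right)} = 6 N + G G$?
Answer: $494427030$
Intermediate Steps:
$j{\left(N,G \right)} = G^{2} + 6 N$ ($j{\left(N,G \right)} = 6 N + G^{2} = G^{2} + 6 N$)
$c{\left(s \right)} = - 204 s^{2}$ ($c{\left(s \right)} = - 4 s 51 s = - 4 \cdot 51 s^{2} = - 204 s^{2}$)
$p{\left(H \right)} = -349 + H$ ($p{\left(H \right)} = H - 349 = -349 + H$)
$\left(-165701 - 251537\right) \left(p{\left(-20 \right)} + c{\left(j{\left(-1,-2 \right)} \right)}\right) = \left(-165701 - 251537\right) \left(\left(-349 - 20\right) - 204 \left(\left(-2\right)^{2} + 6 \left(-1\right)\right)^{2}\right) = - 417238 \left(-369 - 204 \left(4 - 6\right)^{2}\right) = - 417238 \left(-369 - 204 \left(-2\right)^{2}\right) = - 417238 \left(-369 - 816\right) = \left(-417238\right) \left(-1185\right) = 494427030$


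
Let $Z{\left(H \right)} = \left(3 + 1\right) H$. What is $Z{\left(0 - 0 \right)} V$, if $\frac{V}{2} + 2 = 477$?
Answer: $0$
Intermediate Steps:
$V = 950$ ($V = -4 + 2 \cdot 477 = -4 + 954 = 950$)
$Z{\left(H \right)} = 4 H$
$Z{\left(0 - 0 \right)} V = 4 \left(0 - 0\right) 950 = 4 \left(0 + 0\right) 950 = 4 \cdot 0 \cdot 950 = 0 \cdot 950 = 0$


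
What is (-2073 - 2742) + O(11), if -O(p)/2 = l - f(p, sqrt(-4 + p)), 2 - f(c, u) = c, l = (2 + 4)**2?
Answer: -4905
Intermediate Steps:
l = 36 (l = 6**2 = 36)
f(c, u) = 2 - c
O(p) = -68 - 2*p (O(p) = -2*(36 - (2 - p)) = -2*(36 + (-2 + p)) = -2*(34 + p) = -68 - 2*p)
(-2073 - 2742) + O(11) = (-2073 - 2742) + (-68 - 2*11) = -4815 + (-68 - 22) = -4815 - 90 = -4905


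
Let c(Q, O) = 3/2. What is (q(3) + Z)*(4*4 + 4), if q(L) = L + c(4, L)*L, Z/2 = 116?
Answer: 4790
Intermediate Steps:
Z = 232 (Z = 2*116 = 232)
c(Q, O) = 3/2 (c(Q, O) = 3*(½) = 3/2)
q(L) = 5*L/2 (q(L) = L + 3*L/2 = 5*L/2)
(q(3) + Z)*(4*4 + 4) = ((5/2)*3 + 232)*(4*4 + 4) = (15/2 + 232)*(16 + 4) = (479/2)*20 = 4790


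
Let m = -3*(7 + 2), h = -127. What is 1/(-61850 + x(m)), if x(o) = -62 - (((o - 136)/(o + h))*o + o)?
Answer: -154/9525889 ≈ -1.6166e-5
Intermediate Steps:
m = -27 (m = -3*9 = -27)
x(o) = -62 - o - o*(-136 + o)/(-127 + o) (x(o) = -62 - (((o - 136)/(o - 127))*o + o) = -62 - (((-136 + o)/(-127 + o))*o + o) = -62 - (o*(-136 + o)/(-127 + o) + o) = -62 - (o + o*(-136 + o)/(-127 + o)) = -62 + (-o - o*(-136 + o)/(-127 + o)) = -62 - o - o*(-136 + o)/(-127 + o))
1/(-61850 + x(m)) = 1/(-61850 + (7874 - 2*(-27)² + 201*(-27))/(-127 - 27)) = 1/(-61850 + (7874 - 2*729 - 5427)/(-154)) = 1/(-61850 - (7874 - 1458 - 5427)/154) = 1/(-61850 - 1/154*989) = 1/(-61850 - 989/154) = 1/(-9525889/154) = -154/9525889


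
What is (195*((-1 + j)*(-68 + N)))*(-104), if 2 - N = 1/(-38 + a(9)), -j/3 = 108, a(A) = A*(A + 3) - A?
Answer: -26541957000/61 ≈ -4.3511e+8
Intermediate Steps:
a(A) = -A + A*(3 + A) (a(A) = A*(3 + A) - A = -A + A*(3 + A))
j = -324 (j = -3*108 = -324)
N = 121/61 (N = 2 - 1/(-38 + 9*(2 + 9)) = 2 - 1/(-38 + 9*11) = 2 - 1/(-38 + 99) = 2 - 1/61 = 121/61 ≈ 1.9836)
(195*((-1 + j)*(-68 + N)))*(-104) = (195*((-1 - 324)*(-68 + 121/61)))*(-104) = (195*(-325*(-4027/61)))*(-104) = (195*(1308775/61))*(-104) = (255211125/61)*(-104) = -26541957000/61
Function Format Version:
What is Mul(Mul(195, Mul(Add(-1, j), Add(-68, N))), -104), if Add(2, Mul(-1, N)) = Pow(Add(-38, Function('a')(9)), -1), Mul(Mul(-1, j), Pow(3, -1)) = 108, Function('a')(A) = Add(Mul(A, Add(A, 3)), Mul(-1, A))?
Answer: Rational(-26541957000, 61) ≈ -4.3511e+8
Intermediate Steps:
Function('a')(A) = Add(Mul(-1, A), Mul(A, Add(3, A))) (Function('a')(A) = Add(Mul(A, Add(3, A)), Mul(-1, A)) = Add(Mul(-1, A), Mul(A, Add(3, A))))
j = -324 (j = Mul(-3, 108) = -324)
N = Rational(121, 61) (N = Add(2, Mul(-1, Pow(Add(-38, Mul(9, Add(2, 9))), -1))) = Add(2, Mul(-1, Pow(Add(-38, Mul(9, 11)), -1))) = Add(2, Mul(-1, Pow(Add(-38, 99), -1))) = Add(2, Mul(-1, Pow(61, -1))) = Add(2, Mul(-1, Rational(1, 61))) = Add(2, Rational(-1, 61)) = Rational(121, 61) ≈ 1.9836)
Mul(Mul(195, Mul(Add(-1, j), Add(-68, N))), -104) = Mul(Mul(195, Mul(Add(-1, -324), Add(-68, Rational(121, 61)))), -104) = Mul(Mul(195, Mul(-325, Rational(-4027, 61))), -104) = Mul(Mul(195, Rational(1308775, 61)), -104) = Mul(Rational(255211125, 61), -104) = Rational(-26541957000, 61)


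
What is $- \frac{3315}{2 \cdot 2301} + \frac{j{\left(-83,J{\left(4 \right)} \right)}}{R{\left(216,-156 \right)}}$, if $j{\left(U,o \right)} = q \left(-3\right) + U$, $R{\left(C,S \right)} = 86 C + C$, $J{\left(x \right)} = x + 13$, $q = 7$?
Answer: $- \frac{201199}{277182} \approx -0.72587$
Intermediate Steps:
$J{\left(x \right)} = 13 + x$
$R{\left(C,S \right)} = 87 C$
$j{\left(U,o \right)} = -21 + U$ ($j{\left(U,o \right)} = 7 \left(-3\right) + U = -21 + U$)
$- \frac{3315}{2 \cdot 2301} + \frac{j{\left(-83,J{\left(4 \right)} \right)}}{R{\left(216,-156 \right)}} = - \frac{3315}{2 \cdot 2301} + \frac{-21 - 83}{87 \cdot 216} = - \frac{3315}{4602} - \frac{104}{18792} = \left(-3315\right) \frac{1}{4602} - \frac{13}{2349} = - \frac{85}{118} - \frac{13}{2349} = - \frac{201199}{277182}$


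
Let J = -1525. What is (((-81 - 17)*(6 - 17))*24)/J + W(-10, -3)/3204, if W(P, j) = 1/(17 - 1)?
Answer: -1326300683/78177600 ≈ -16.965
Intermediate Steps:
W(P, j) = 1/16
(((-81 - 17)*(6 - 17))*24)/J + W(-10, -3)/3204 = (((-81 - 17)*(6 - 17))*24)/(-1525) + (1/16)/3204 = (-98*(-11)*24)*(-1/1525) + (1/16)*(1/3204) = (1078*24)*(-1/1525) + 1/51264 = 25872*(-1/1525) + 1/51264 = -25872/1525 + 1/51264 = -1326300683/78177600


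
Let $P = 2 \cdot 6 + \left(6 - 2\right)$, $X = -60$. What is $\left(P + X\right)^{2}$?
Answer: $1936$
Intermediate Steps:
$P = 16$ ($P = 12 + 4 = 16$)
$\left(P + X\right)^{2} = \left(16 - 60\right)^{2} = \left(-44\right)^{2} = 1936$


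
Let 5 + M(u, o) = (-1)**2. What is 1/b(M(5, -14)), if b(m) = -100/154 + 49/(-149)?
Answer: -11473/11223 ≈ -1.0223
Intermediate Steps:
M(u, o) = -4 (M(u, o) = -5 + (-1)**2 = -5 + 1 = -4)
b(m) = -11223/11473 (b(m) = -100*1/154 + 49*(-1/149) = -50/77 - 49/149 = -11223/11473)
1/b(M(5, -14)) = 1/(-11223/11473) = -11473/11223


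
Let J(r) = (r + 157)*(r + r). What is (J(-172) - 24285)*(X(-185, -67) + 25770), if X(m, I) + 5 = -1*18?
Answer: -492411375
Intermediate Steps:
J(r) = 2*r*(157 + r) (J(r) = (157 + r)*(2*r) = 2*r*(157 + r))
X(m, I) = -23 (X(m, I) = -5 - 1*18 = -5 - 18 = -23)
(J(-172) - 24285)*(X(-185, -67) + 25770) = (2*(-172)*(157 - 172) - 24285)*(-23 + 25770) = (2*(-172)*(-15) - 24285)*25747 = (5160 - 24285)*25747 = -19125*25747 = -492411375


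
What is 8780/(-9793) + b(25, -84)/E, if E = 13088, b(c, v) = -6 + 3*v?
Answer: -58719617/64085392 ≈ -0.91627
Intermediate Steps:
8780/(-9793) + b(25, -84)/E = 8780/(-9793) + (-6 + 3*(-84))/13088 = 8780*(-1/9793) + (-6 - 252)*(1/13088) = -8780/9793 - 258*1/13088 = -8780/9793 - 129/6544 = -58719617/64085392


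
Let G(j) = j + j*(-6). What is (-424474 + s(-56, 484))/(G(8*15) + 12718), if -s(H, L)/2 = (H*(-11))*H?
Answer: -177741/6059 ≈ -29.335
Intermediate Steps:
G(j) = -5*j (G(j) = j - 6*j = -5*j)
s(H, L) = 22*H² (s(H, L) = -2*H*(-11)*H = -2*(-11*H)*H = -(-22)*H² = 22*H²)
(-424474 + s(-56, 484))/(G(8*15) + 12718) = (-424474 + 22*(-56)²)/(-40*15 + 12718) = (-424474 + 22*3136)/(-5*120 + 12718) = (-424474 + 68992)/(-600 + 12718) = -355482/12118 = -355482*1/12118 = -177741/6059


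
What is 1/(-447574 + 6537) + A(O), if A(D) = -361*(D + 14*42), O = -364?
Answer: -35664015969/441037 ≈ -80864.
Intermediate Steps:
A(D) = -212268 - 361*D (A(D) = -361*(D + 588) = -361*(588 + D) = -212268 - 361*D)
1/(-447574 + 6537) + A(O) = 1/(-447574 + 6537) + (-212268 - 361*(-364)) = 1/(-441037) + (-212268 + 131404) = -1/441037 - 80864 = -35664015969/441037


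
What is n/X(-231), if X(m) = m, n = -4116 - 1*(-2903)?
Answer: 1213/231 ≈ 5.2511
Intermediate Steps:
n = -1213 (n = -4116 + 2903 = -1213)
n/X(-231) = -1213/(-231) = -1213*(-1/231) = 1213/231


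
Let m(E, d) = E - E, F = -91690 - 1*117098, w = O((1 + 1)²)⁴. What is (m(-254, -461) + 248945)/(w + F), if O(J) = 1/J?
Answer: -63729920/53449727 ≈ -1.1923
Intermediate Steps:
w = 1/256 (w = (1/((1 + 1)²))⁴ = (1/(2²))⁴ = (1/4)⁴ = (¼)⁴ = 1/256 ≈ 0.0039063)
F = -208788 (F = -91690 - 117098 = -208788)
m(E, d) = 0
(m(-254, -461) + 248945)/(w + F) = (0 + 248945)/(1/256 - 208788) = 248945/(-53449727/256) = 248945*(-256/53449727) = -63729920/53449727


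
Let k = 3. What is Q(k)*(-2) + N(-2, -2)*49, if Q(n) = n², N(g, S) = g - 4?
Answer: -312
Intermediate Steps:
N(g, S) = -4 + g
Q(k)*(-2) + N(-2, -2)*49 = 3²*(-2) + (-4 - 2)*49 = 9*(-2) - 6*49 = -18 - 294 = -312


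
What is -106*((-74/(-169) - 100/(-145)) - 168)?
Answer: 86691252/4901 ≈ 17688.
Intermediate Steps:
-106*((-74/(-169) - 100/(-145)) - 168) = -106*((-74*(-1/169) - 100*(-1/145)) - 168) = -106*((74/169 + 20/29) - 168) = -106*(5526/4901 - 168) = -106*(-817842/4901) = 86691252/4901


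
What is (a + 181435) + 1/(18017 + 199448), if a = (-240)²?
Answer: 51981746276/217465 ≈ 2.3904e+5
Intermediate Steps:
a = 57600
(a + 181435) + 1/(18017 + 199448) = (57600 + 181435) + 1/(18017 + 199448) = 239035 + 1/217465 = 51981746276/217465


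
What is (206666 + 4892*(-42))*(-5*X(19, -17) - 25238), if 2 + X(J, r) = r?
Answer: -30221886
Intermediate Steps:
X(J, r) = -2 + r
(206666 + 4892*(-42))*(-5*X(19, -17) - 25238) = (206666 + 4892*(-42))*(-5*(-2 - 17) - 25238) = (206666 - 205464)*(-5*(-19) - 25238) = 1202*(95 - 25238) = 1202*(-25143) = -30221886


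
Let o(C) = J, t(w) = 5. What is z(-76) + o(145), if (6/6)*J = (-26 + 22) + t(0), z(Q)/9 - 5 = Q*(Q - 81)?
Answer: 107434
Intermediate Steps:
z(Q) = 45 + 9*Q*(-81 + Q) (z(Q) = 45 + 9*(Q*(Q - 81)) = 45 + 9*(Q*(-81 + Q)) = 45 + 9*Q*(-81 + Q))
J = 1 (J = (-26 + 22) + 5 = -4 + 5 = 1)
o(C) = 1
z(-76) + o(145) = (45 - 729*(-76) + 9*(-76)²) + 1 = (45 + 55404 + 9*5776) + 1 = (45 + 55404 + 51984) + 1 = 107433 + 1 = 107434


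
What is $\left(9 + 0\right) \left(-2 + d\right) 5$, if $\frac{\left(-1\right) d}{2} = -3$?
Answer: $180$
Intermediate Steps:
$d = 6$ ($d = \left(-2\right) \left(-3\right) = 6$)
$\left(9 + 0\right) \left(-2 + d\right) 5 = \left(9 + 0\right) \left(-2 + 6\right) 5 = 9 \cdot 4 \cdot 5 = 9 \cdot 20 = 180$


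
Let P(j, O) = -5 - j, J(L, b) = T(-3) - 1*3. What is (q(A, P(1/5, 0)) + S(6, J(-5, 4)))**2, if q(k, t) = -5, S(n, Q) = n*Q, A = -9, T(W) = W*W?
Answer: 961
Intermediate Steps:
T(W) = W**2
J(L, b) = 6 (J(L, b) = (-3)**2 - 1*3 = 9 - 3 = 6)
S(n, Q) = Q*n
(q(A, P(1/5, 0)) + S(6, J(-5, 4)))**2 = (-5 + 6*6)**2 = (-5 + 36)**2 = 31**2 = 961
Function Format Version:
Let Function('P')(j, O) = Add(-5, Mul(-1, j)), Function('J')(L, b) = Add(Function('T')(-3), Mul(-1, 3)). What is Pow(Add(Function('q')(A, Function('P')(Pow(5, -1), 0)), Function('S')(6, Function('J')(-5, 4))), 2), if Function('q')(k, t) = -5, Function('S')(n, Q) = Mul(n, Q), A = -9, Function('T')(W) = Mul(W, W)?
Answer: 961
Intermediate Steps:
Function('T')(W) = Pow(W, 2)
Function('J')(L, b) = 6 (Function('J')(L, b) = Add(Pow(-3, 2), Mul(-1, 3)) = Add(9, -3) = 6)
Function('S')(n, Q) = Mul(Q, n)
Pow(Add(Function('q')(A, Function('P')(Pow(5, -1), 0)), Function('S')(6, Function('J')(-5, 4))), 2) = Pow(Add(-5, Mul(6, 6)), 2) = Pow(Add(-5, 36), 2) = Pow(31, 2) = 961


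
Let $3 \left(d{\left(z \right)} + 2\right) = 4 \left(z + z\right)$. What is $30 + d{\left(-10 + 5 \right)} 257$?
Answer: $- \frac{11732}{3} \approx -3910.7$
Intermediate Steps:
$d{\left(z \right)} = -2 + \frac{8 z}{3}$ ($d{\left(z \right)} = -2 + \frac{4 \left(z + z\right)}{3} = -2 + \frac{4 \cdot 2 z}{3} = -2 + \frac{8 z}{3}$)
$30 + d{\left(-10 + 5 \right)} 257 = 30 + \left(-2 + \frac{8 \left(-10 + 5\right)}{3}\right) 257 = 30 + \left(-2 + \frac{8}{3} \left(-5\right)\right) 257 = 30 + \left(-2 - \frac{40}{3}\right) 257 = 30 - \frac{11822}{3} = - \frac{11732}{3}$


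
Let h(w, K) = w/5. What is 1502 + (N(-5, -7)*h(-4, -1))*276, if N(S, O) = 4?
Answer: 3094/5 ≈ 618.80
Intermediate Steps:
h(w, K) = w/5 (h(w, K) = w*(⅕) = w/5)
1502 + (N(-5, -7)*h(-4, -1))*276 = 1502 + (4*((⅕)*(-4)))*276 = 1502 + (4*(-⅘))*276 = 1502 - 16/5*276 = 1502 - 4416/5 = 3094/5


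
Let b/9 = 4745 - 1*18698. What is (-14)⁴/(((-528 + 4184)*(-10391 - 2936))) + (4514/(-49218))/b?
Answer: -14825991614363/18821432205778527 ≈ -0.00078772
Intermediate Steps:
b = -125577 (b = 9*(4745 - 1*18698) = 9*(4745 - 18698) = 9*(-13953) = -125577)
(-14)⁴/(((-528 + 4184)*(-10391 - 2936))) + (4514/(-49218))/b = (-14)⁴/(((-528 + 4184)*(-10391 - 2936))) + (4514/(-49218))/(-125577) = 38416/((3656*(-13327))) + (4514*(-1/49218))*(-1/125577) = 38416/(-48723512) - 2257/24609*(-1/125577) = 38416*(-1/48723512) + 2257/3090324393 = -4802/6090439 + 2257/3090324393 = -14825991614363/18821432205778527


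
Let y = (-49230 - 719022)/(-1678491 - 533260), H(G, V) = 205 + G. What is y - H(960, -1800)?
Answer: -2575921663/2211751 ≈ -1164.7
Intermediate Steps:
y = 768252/2211751 (y = -768252/(-2211751) = -768252*(-1/2211751) = 768252/2211751 ≈ 0.34735)
y - H(960, -1800) = 768252/2211751 - (205 + 960) = 768252/2211751 - 1*1165 = 768252/2211751 - 1165 = -2575921663/2211751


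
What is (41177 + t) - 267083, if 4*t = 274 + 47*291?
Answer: -889673/4 ≈ -2.2242e+5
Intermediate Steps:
t = 13951/4 (t = (274 + 47*291)/4 = (274 + 13677)/4 = (1/4)*13951 = 13951/4 ≈ 3487.8)
(41177 + t) - 267083 = (41177 + 13951/4) - 267083 = 178659/4 - 267083 = -889673/4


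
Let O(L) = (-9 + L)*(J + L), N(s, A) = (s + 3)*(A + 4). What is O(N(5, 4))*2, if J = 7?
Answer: 7810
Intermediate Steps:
N(s, A) = (3 + s)*(4 + A)
O(L) = (-9 + L)*(7 + L)
O(N(5, 4))*2 = (-63 + (12 + 3*4 + 4*5 + 4*5)**2 - 2*(12 + 3*4 + 4*5 + 4*5))*2 = (-63 + (12 + 12 + 20 + 20)**2 - 2*(12 + 12 + 20 + 20))*2 = (-63 + 64**2 - 2*64)*2 = (-63 + 4096 - 128)*2 = 3905*2 = 7810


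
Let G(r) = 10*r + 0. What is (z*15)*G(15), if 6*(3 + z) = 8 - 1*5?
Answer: -5625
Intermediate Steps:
G(r) = 10*r
z = -5/2 (z = -3 + (8 - 1*5)/6 = -3 + (8 - 5)/6 = -3 + (⅙)*3 = -3 + ½ = -5/2 ≈ -2.5000)
(z*15)*G(15) = (-5/2*15)*(10*15) = -75/2*150 = -5625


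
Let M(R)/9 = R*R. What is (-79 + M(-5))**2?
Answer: 21316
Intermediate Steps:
M(R) = 9*R**2 (M(R) = 9*(R*R) = 9*R**2)
(-79 + M(-5))**2 = (-79 + 9*(-5)**2)**2 = (-79 + 9*25)**2 = (-79 + 225)**2 = 146**2 = 21316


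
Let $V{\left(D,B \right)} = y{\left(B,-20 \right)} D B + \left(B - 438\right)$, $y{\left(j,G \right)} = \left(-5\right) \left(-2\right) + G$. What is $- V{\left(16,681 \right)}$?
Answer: $108717$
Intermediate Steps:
$y{\left(j,G \right)} = 10 + G$
$V{\left(D,B \right)} = -438 + B - 10 B D$ ($V{\left(D,B \right)} = \left(10 - 20\right) D B + \left(B - 438\right) = - 10 D B + \left(B - 438\right) = - 10 B D + \left(-438 + B\right) = -438 + B - 10 B D$)
$- V{\left(16,681 \right)} = - (-438 + 681 - 6810 \cdot 16) = - (-438 + 681 - 108960) = \left(-1\right) \left(-108717\right) = 108717$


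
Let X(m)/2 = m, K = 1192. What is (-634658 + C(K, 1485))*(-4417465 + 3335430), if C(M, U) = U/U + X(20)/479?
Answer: 328939357389205/479 ≈ 6.8672e+11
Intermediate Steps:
X(m) = 2*m
C(M, U) = 519/479 (C(M, U) = U/U + (2*20)/479 = 1 + 40*(1/479) = 1 + 40/479 = 519/479)
(-634658 + C(K, 1485))*(-4417465 + 3335430) = (-634658 + 519/479)*(-4417465 + 3335430) = -304000663/479*(-1082035) = 328939357389205/479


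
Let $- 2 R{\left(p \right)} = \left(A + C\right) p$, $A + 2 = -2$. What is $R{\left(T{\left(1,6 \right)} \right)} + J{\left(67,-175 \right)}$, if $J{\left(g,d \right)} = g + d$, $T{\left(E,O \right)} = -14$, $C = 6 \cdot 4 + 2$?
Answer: $46$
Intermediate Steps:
$A = -4$ ($A = -2 - 2 = -4$)
$C = 26$ ($C = 24 + 2 = 26$)
$R{\left(p \right)} = - 11 p$ ($R{\left(p \right)} = - \frac{\left(-4 + 26\right) p}{2} = - \frac{22 p}{2} = - 11 p$)
$J{\left(g,d \right)} = d + g$
$R{\left(T{\left(1,6 \right)} \right)} + J{\left(67,-175 \right)} = \left(-11\right) \left(-14\right) + \left(-175 + 67\right) = 154 - 108 = 46$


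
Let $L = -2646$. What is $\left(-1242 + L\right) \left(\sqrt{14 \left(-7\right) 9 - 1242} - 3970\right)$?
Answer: $15435360 - 23328 i \sqrt{59} \approx 1.5435 \cdot 10^{7} - 1.7919 \cdot 10^{5} i$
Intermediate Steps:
$\left(-1242 + L\right) \left(\sqrt{14 \left(-7\right) 9 - 1242} - 3970\right) = \left(-1242 - 2646\right) \left(\sqrt{14 \left(-7\right) 9 - 1242} - 3970\right) = - 3888 \left(\sqrt{\left(-98\right) 9 - 1242} - 3970\right) = - 3888 \left(\sqrt{-882 - 1242} - 3970\right) = - 3888 \left(\sqrt{-2124} - 3970\right) = - 3888 \left(6 i \sqrt{59} - 3970\right) = - 3888 \left(-3970 + 6 i \sqrt{59}\right) = 15435360 - 23328 i \sqrt{59}$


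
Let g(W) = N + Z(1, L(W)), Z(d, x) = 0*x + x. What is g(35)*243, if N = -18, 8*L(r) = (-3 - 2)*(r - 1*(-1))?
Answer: -19683/2 ≈ -9841.5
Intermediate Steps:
L(r) = -5/8 - 5*r/8 (L(r) = ((-3 - 2)*(r - 1*(-1)))/8 = (-5*(r + 1))/8 = (-5*(1 + r))/8 = (-5 - 5*r)/8 = -5/8 - 5*r/8)
Z(d, x) = x (Z(d, x) = 0 + x = x)
g(W) = -149/8 - 5*W/8 (g(W) = -18 + (-5/8 - 5*W/8) = -149/8 - 5*W/8)
g(35)*243 = (-149/8 - 5/8*35)*243 = (-149/8 - 175/8)*243 = -81/2*243 = -19683/2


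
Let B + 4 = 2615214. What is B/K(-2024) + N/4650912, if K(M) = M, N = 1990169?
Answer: -1519885433683/1176680736 ≈ -1291.7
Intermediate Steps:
B = 2615210 (B = -4 + 2615214 = 2615210)
B/K(-2024) + N/4650912 = 2615210/(-2024) + 1990169/4650912 = 2615210*(-1/2024) + 1990169*(1/4650912) = -1307605/1012 + 1990169/4650912 = -1519885433683/1176680736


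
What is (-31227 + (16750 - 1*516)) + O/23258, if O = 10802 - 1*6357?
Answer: -348702749/23258 ≈ -14993.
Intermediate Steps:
O = 4445 (O = 10802 - 6357 = 4445)
(-31227 + (16750 - 1*516)) + O/23258 = (-31227 + (16750 - 1*516)) + 4445/23258 = (-31227 + (16750 - 516)) + 4445*(1/23258) = (-31227 + 16234) + 4445/23258 = -14993 + 4445/23258 = -348702749/23258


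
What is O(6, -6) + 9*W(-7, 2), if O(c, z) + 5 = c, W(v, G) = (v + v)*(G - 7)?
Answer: 631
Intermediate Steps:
W(v, G) = 2*v*(-7 + G) (W(v, G) = (2*v)*(-7 + G) = 2*v*(-7 + G))
O(c, z) = -5 + c
O(6, -6) + 9*W(-7, 2) = (-5 + 6) + 9*(2*(-7)*(-7 + 2)) = 1 + 9*(2*(-7)*(-5)) = 1 + 9*70 = 1 + 630 = 631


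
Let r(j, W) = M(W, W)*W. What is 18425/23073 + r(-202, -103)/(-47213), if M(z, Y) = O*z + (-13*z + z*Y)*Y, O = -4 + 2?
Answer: -2923289385797/1089345549 ≈ -2683.5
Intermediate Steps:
O = -2
M(z, Y) = -2*z + Y*(-13*z + Y*z) (M(z, Y) = -2*z + (-13*z + z*Y)*Y = -2*z + (-13*z + Y*z)*Y = -2*z + Y*(-13*z + Y*z))
r(j, W) = W²*(-2 + W² - 13*W) (r(j, W) = (W*(-2 + W² - 13*W))*W = W²*(-2 + W² - 13*W))
18425/23073 + r(-202, -103)/(-47213) = 18425/23073 + ((-103)²*(-2 + (-103)² - 13*(-103)))/(-47213) = 18425*(1/23073) + (10609*(-2 + 10609 + 1339))*(-1/47213) = 18425/23073 + (10609*11946)*(-1/47213) = 18425/23073 + 126735114*(-1/47213) = 18425/23073 - 126735114/47213 = -2923289385797/1089345549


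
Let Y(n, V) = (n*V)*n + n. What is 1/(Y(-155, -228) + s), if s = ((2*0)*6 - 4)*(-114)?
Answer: -1/5477399 ≈ -1.8257e-7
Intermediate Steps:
Y(n, V) = n + V*n² (Y(n, V) = (V*n)*n + n = V*n² + n = n + V*n²)
s = 456 (s = (0*6 - 4)*(-114) = (0 - 4)*(-114) = -4*(-114) = 456)
1/(Y(-155, -228) + s) = 1/(-155*(1 - 228*(-155)) + 456) = 1/(-155*(1 + 35340) + 456) = 1/(-155*35341 + 456) = 1/(-5477855 + 456) = 1/(-5477399) = -1/5477399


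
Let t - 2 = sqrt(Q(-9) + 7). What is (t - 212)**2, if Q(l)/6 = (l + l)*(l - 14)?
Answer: (210 - sqrt(2491))**2 ≈ 25629.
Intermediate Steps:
Q(l) = 12*l*(-14 + l) (Q(l) = 6*((l + l)*(l - 14)) = 6*((2*l)*(-14 + l)) = 6*(2*l*(-14 + l)) = 12*l*(-14 + l))
t = 2 + sqrt(2491) (t = 2 + sqrt(12*(-9)*(-14 - 9) + 7) = 2 + sqrt(12*(-9)*(-23) + 7) = 2 + sqrt(2484 + 7) = 2 + sqrt(2491) ≈ 51.910)
(t - 212)**2 = ((2 + sqrt(2491)) - 212)**2 = (-210 + sqrt(2491))**2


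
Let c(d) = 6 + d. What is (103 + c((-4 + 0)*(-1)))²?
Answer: 12769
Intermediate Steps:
(103 + c((-4 + 0)*(-1)))² = (103 + (6 + (-4 + 0)*(-1)))² = (103 + (6 - 4*(-1)))² = (103 + (6 + 4))² = (103 + 10)² = 113² = 12769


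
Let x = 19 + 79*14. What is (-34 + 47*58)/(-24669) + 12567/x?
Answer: 34109647/3083625 ≈ 11.062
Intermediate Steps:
x = 1125 (x = 19 + 1106 = 1125)
(-34 + 47*58)/(-24669) + 12567/x = (-34 + 47*58)/(-24669) + 12567/1125 = (-34 + 2726)*(-1/24669) + 12567*(1/1125) = 2692*(-1/24669) + 4189/375 = -2692/24669 + 4189/375 = 34109647/3083625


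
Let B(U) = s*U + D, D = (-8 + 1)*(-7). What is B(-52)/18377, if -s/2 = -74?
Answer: -7647/18377 ≈ -0.41612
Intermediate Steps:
D = 49 (D = -7*(-7) = 49)
s = 148 (s = -2*(-74) = 148)
B(U) = 49 + 148*U (B(U) = 148*U + 49 = 49 + 148*U)
B(-52)/18377 = (49 + 148*(-52))/18377 = (49 - 7696)*(1/18377) = -7647*1/18377 = -7647/18377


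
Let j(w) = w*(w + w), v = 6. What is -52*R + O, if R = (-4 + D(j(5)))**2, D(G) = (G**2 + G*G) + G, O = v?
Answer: -1324030026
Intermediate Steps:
O = 6
j(w) = 2*w**2 (j(w) = w*(2*w) = 2*w**2)
D(G) = G + 2*G**2 (D(G) = (G**2 + G**2) + G = 2*G**2 + G = G + 2*G**2)
R = 25462116 (R = (-4 + (2*5**2)*(1 + 2*(2*5**2)))**2 = (-4 + (2*25)*(1 + 2*(2*25)))**2 = (-4 + 50*(1 + 2*50))**2 = (-4 + 50*(1 + 100))**2 = (-4 + 50*101)**2 = (-4 + 5050)**2 = 5046**2 = 25462116)
-52*R + O = -52*25462116 + 6 = -1324030032 + 6 = -1324030026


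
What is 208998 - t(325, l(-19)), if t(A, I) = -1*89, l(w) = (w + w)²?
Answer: 209087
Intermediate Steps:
l(w) = 4*w² (l(w) = (2*w)² = 4*w²)
t(A, I) = -89
208998 - t(325, l(-19)) = 208998 - 1*(-89) = 208998 + 89 = 209087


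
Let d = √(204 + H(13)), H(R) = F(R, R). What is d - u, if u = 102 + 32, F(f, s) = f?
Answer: -134 + √217 ≈ -119.27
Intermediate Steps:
H(R) = R
d = √217 (d = √(204 + 13) = √217 ≈ 14.731)
u = 134
d - u = √217 - 1*134 = √217 - 134 = -134 + √217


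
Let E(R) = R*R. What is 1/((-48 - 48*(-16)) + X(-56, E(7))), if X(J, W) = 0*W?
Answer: 1/720 ≈ 0.0013889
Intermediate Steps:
E(R) = R²
X(J, W) = 0
1/((-48 - 48*(-16)) + X(-56, E(7))) = 1/((-48 - 48*(-16)) + 0) = 1/((-48 + 768) + 0) = 1/(720 + 0) = 1/720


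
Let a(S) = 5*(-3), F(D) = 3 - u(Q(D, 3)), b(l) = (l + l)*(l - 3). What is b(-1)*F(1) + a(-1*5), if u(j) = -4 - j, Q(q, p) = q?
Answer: 49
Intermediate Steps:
b(l) = 2*l*(-3 + l) (b(l) = (2*l)*(-3 + l) = 2*l*(-3 + l))
F(D) = 7 + D (F(D) = 3 - (-4 - D) = 3 + (4 + D) = 7 + D)
a(S) = -15
b(-1)*F(1) + a(-1*5) = (2*(-1)*(-3 - 1))*(7 + 1) - 15 = (2*(-1)*(-4))*8 - 15 = 8*8 - 15 = 64 - 15 = 49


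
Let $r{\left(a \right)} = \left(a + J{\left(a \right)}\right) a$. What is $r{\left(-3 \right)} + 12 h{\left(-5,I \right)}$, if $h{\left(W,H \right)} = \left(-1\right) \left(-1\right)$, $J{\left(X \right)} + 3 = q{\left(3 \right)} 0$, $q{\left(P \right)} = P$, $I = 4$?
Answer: $30$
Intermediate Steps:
$J{\left(X \right)} = -3$ ($J{\left(X \right)} = -3 + 3 \cdot 0 = -3 + 0 = -3$)
$h{\left(W,H \right)} = 1$
$r{\left(a \right)} = a \left(-3 + a\right)$ ($r{\left(a \right)} = \left(a - 3\right) a = \left(-3 + a\right) a = a \left(-3 + a\right)$)
$r{\left(-3 \right)} + 12 h{\left(-5,I \right)} = - 3 \left(-3 - 3\right) + 12 \cdot 1 = \left(-3\right) \left(-6\right) + 12 = 18 + 12 = 30$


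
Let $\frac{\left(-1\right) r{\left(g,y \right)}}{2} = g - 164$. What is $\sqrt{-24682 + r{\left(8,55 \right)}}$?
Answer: $i \sqrt{24370} \approx 156.11 i$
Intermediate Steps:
$r{\left(g,y \right)} = 328 - 2 g$ ($r{\left(g,y \right)} = - 2 \left(g - 164\right) = - 2 \left(-164 + g\right) = 328 - 2 g$)
$\sqrt{-24682 + r{\left(8,55 \right)}} = \sqrt{-24682 + \left(328 - 16\right)} = \sqrt{-24682 + 312} = \sqrt{-24370} = i \sqrt{24370}$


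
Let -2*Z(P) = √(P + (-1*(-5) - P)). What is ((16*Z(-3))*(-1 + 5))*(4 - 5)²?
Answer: -32*√5 ≈ -71.554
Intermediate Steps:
Z(P) = -√5/2 (Z(P) = -√(P + (-1*(-5) - P))/2 = -√(P + (5 - P))/2 = -√5/2)
((16*Z(-3))*(-1 + 5))*(4 - 5)² = ((16*(-√5/2))*(-1 + 5))*(4 - 5)² = (-8*√5*4)*(-1)² = -32*√5*1 = -32*√5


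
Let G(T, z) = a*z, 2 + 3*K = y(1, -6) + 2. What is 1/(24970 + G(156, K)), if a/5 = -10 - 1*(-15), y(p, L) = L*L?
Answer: 1/25270 ≈ 3.9573e-5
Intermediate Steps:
y(p, L) = L²
a = 25 (a = 5*(-10 - 1*(-15)) = 5*(-10 + 15) = 5*5 = 25)
K = 12 (K = -⅔ + ((-6)² + 2)/3 = -⅔ + (36 + 2)/3 = -⅔ + (⅓)*38 = -⅔ + 38/3 = 12)
G(T, z) = 25*z
1/(24970 + G(156, K)) = 1/(24970 + 25*12) = 1/(24970 + 300) = 1/25270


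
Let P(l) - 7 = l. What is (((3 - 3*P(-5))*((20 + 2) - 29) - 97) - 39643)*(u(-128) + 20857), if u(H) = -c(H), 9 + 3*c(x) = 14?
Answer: -2485058954/3 ≈ -8.2835e+8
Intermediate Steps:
c(x) = 5/3 (c(x) = -3 + (⅓)*14 = -3 + 14/3 = 5/3)
P(l) = 7 + l
u(H) = -5/3 (u(H) = -1*5/3 = -5/3)
(((3 - 3*P(-5))*((20 + 2) - 29) - 97) - 39643)*(u(-128) + 20857) = (((3 - 3*(7 - 5))*((20 + 2) - 29) - 97) - 39643)*(-5/3 + 20857) = (((3 - 3*2)*(22 - 29) - 97) - 39643)*(62566/3) = (((3 - 6)*(-7) - 97) - 39643)*(62566/3) = ((-3*(-7) - 97) - 39643)*(62566/3) = ((21 - 97) - 39643)*(62566/3) = (-76 - 39643)*(62566/3) = -39719*62566/3 = -2485058954/3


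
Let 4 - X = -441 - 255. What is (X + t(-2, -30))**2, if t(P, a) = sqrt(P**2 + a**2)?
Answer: 490904 + 2800*sqrt(226) ≈ 5.3300e+5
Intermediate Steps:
X = 700 (X = 4 - (-441 - 255) = 4 - 1*(-696) = 4 + 696 = 700)
(X + t(-2, -30))**2 = (700 + sqrt((-2)**2 + (-30)**2))**2 = (700 + sqrt(4 + 900))**2 = (700 + sqrt(904))**2 = (700 + 2*sqrt(226))**2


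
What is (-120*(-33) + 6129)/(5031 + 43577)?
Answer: 10089/48608 ≈ 0.20756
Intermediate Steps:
(-120*(-33) + 6129)/(5031 + 43577) = (3960 + 6129)/48608 = 10089*(1/48608) = 10089/48608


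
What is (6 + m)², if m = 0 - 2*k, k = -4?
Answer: 196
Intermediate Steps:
m = 8 (m = 0 - 2*(-4) = 0 + 8 = 8)
(6 + m)² = (6 + 8)² = 14² = 196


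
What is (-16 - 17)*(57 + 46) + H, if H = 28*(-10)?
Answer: -3679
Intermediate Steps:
H = -280
(-16 - 17)*(57 + 46) + H = (-16 - 17)*(57 + 46) - 280 = -33*103 - 280 = -3399 - 280 = -3679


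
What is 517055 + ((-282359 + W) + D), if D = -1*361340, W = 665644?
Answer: 539000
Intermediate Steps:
D = -361340
517055 + ((-282359 + W) + D) = 517055 + ((-282359 + 665644) - 361340) = 517055 + (383285 - 361340) = 517055 + 21945 = 539000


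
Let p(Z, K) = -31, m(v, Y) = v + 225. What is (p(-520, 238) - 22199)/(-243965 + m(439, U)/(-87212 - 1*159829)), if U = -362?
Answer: 5491721430/60269358229 ≈ 0.091120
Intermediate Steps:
m(v, Y) = 225 + v
(p(-520, 238) - 22199)/(-243965 + m(439, U)/(-87212 - 1*159829)) = (-31 - 22199)/(-243965 + (225 + 439)/(-87212 - 1*159829)) = -22230/(-243965 + 664/(-87212 - 159829)) = -22230/(-243965 + 664/(-247041)) = -22230/(-243965 + 664*(-1/247041)) = -22230/(-243965 - 664/247041) = -22230/(-60269358229/247041) = -22230*(-247041/60269358229) = 5491721430/60269358229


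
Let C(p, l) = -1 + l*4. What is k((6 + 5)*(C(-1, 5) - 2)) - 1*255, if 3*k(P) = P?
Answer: -578/3 ≈ -192.67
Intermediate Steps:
C(p, l) = -1 + 4*l
k(P) = P/3
k((6 + 5)*(C(-1, 5) - 2)) - 1*255 = ((6 + 5)*((-1 + 4*5) - 2))/3 - 1*255 = (11*((-1 + 20) - 2))/3 - 255 = (11*(19 - 2))/3 - 255 = (11*17)/3 - 255 = (⅓)*187 - 255 = 187/3 - 255 = -578/3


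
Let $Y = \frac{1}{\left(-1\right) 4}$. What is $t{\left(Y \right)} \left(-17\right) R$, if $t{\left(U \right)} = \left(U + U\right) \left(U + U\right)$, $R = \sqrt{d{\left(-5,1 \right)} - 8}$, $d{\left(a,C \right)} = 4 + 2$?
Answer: $- \frac{17 i \sqrt{2}}{4} \approx - 6.0104 i$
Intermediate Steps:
$d{\left(a,C \right)} = 6$
$Y = - \frac{1}{4}$ ($Y = \frac{1}{-4} = - \frac{1}{4} \approx -0.25$)
$R = i \sqrt{2}$ ($R = \sqrt{6 - 8} = \sqrt{-2} = i \sqrt{2} \approx 1.4142 i$)
$t{\left(U \right)} = 4 U^{2}$ ($t{\left(U \right)} = 2 U 2 U = 4 U^{2}$)
$t{\left(Y \right)} \left(-17\right) R = 4 \left(- \frac{1}{4}\right)^{2} \left(-17\right) i \sqrt{2} = 4 \cdot \frac{1}{16} \left(-17\right) i \sqrt{2} = \frac{1}{4} \left(-17\right) i \sqrt{2} = - \frac{17 i \sqrt{2}}{4}$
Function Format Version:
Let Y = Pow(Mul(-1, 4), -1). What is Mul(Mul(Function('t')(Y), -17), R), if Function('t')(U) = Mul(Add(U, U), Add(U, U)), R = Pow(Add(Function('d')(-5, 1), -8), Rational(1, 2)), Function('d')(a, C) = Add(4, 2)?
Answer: Mul(Rational(-17, 4), I, Pow(2, Rational(1, 2))) ≈ Mul(-6.0104, I)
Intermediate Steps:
Function('d')(a, C) = 6
Y = Rational(-1, 4) (Y = Pow(-4, -1) = Rational(-1, 4) ≈ -0.25000)
R = Mul(I, Pow(2, Rational(1, 2))) (R = Pow(Add(6, -8), Rational(1, 2)) = Pow(-2, Rational(1, 2)) = Mul(I, Pow(2, Rational(1, 2))) ≈ Mul(1.4142, I))
Function('t')(U) = Mul(4, Pow(U, 2)) (Function('t')(U) = Mul(Mul(2, U), Mul(2, U)) = Mul(4, Pow(U, 2)))
Mul(Mul(Function('t')(Y), -17), R) = Mul(Mul(Mul(4, Pow(Rational(-1, 4), 2)), -17), Mul(I, Pow(2, Rational(1, 2)))) = Mul(Mul(Mul(4, Rational(1, 16)), -17), Mul(I, Pow(2, Rational(1, 2)))) = Mul(Mul(Rational(1, 4), -17), Mul(I, Pow(2, Rational(1, 2)))) = Mul(Rational(-17, 4), Mul(I, Pow(2, Rational(1, 2)))) = Mul(Rational(-17, 4), I, Pow(2, Rational(1, 2)))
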